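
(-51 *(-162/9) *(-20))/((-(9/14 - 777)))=-85680/3623 = -23.65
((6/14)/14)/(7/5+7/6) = 45/3773 = 0.01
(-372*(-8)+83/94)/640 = 279827/60160 = 4.65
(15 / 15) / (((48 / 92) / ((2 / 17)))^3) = 12167/1061208 = 0.01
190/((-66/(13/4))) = -9.36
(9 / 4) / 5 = 9/20 = 0.45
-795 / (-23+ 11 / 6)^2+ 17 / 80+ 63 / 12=4758773/1290320 = 3.69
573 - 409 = 164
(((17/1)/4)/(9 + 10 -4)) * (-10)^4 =2833.33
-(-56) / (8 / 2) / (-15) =-0.93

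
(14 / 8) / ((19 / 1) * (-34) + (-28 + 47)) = -7/2508 = 0.00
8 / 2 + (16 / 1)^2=260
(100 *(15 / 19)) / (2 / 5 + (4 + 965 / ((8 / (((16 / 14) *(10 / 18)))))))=472500/484709 = 0.97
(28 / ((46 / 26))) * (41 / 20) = 3731/115 = 32.44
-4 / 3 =-1.33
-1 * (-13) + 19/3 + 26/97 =5704/291 = 19.60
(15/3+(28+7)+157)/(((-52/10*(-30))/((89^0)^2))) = 197/156 = 1.26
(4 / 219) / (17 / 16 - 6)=-64/17301 = 0.00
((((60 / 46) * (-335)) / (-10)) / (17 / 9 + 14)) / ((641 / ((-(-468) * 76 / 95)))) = 260496/162173 = 1.61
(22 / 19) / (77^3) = 2/788557 = 0.00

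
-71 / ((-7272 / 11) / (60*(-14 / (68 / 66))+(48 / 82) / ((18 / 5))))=-166395955/1900719 = -87.54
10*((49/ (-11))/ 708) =-245/3894 = -0.06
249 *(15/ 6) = 1245/2 = 622.50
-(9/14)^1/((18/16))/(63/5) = -20/441 = -0.05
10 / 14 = 5/7 = 0.71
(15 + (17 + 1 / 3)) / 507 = 0.06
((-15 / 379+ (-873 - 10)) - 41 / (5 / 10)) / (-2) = 182875/379 = 482.52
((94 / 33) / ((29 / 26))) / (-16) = -611/3828 = -0.16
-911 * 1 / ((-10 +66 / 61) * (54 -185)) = -55571/71264 = -0.78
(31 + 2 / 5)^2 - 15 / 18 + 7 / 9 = 985.90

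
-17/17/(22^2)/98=-1/47432 = 0.00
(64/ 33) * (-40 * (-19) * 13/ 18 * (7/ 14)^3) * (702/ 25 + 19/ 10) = 5924048/1485 = 3989.26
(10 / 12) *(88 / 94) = 110/141 = 0.78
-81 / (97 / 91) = -7371/97 = -75.99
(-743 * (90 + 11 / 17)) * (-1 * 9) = 10304667/17 = 606156.88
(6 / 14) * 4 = 12/7 = 1.71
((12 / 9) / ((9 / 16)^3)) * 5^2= 409600/2187 = 187.29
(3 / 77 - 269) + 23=-18939/77 = -245.96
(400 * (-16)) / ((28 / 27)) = -43200/7 = -6171.43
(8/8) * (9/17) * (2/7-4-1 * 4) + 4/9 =-3.64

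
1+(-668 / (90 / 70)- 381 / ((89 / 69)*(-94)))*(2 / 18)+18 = -26007541/677646 = -38.38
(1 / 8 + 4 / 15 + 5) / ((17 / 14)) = 4.44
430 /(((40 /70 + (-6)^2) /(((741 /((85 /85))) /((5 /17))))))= 3791697/128 = 29622.63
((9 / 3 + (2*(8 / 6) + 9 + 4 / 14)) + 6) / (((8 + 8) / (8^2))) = 1760/21 = 83.81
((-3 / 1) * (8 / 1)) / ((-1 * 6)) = 4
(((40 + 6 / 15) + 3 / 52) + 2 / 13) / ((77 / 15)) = 31677/4004 = 7.91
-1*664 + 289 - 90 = -465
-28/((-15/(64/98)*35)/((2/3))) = 256/11025 = 0.02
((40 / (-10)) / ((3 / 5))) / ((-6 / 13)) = 130/9 = 14.44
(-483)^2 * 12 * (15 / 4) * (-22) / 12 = -19246342.50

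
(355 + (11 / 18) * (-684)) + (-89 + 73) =-79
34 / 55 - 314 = -17236/55 = -313.38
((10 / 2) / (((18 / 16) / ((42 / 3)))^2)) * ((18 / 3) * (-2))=-250880/27 = -9291.85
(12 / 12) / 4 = 1/4 = 0.25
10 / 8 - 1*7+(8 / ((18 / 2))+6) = 41/36 = 1.14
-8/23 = -0.35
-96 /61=-1.57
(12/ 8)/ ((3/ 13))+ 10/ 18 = 127/18 = 7.06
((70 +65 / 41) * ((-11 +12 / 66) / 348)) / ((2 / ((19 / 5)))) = -1327207/313896 = -4.23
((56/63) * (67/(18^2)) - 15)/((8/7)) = -75607/5832 = -12.96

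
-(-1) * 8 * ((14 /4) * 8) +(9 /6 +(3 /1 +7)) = 471/2 = 235.50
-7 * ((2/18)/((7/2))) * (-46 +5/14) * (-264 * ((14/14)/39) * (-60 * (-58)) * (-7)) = 21743040/13 = 1672541.54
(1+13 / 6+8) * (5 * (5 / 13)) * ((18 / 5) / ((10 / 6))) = 603/13 = 46.38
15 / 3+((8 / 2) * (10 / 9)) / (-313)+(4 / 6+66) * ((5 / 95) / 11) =5.30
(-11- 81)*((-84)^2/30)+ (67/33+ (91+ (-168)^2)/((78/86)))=6851654/715 = 9582.73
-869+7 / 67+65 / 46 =-2673581/3082 = -867.48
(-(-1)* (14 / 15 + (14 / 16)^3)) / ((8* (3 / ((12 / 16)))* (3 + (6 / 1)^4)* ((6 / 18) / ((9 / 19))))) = 36939/673955840 = 0.00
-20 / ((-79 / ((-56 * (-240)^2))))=-816607.59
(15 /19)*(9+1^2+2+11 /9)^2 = 70805/513 = 138.02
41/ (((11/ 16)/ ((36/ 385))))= 23616/4235 = 5.58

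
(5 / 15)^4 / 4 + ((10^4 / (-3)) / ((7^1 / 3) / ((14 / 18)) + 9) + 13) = -85787/324 = -264.77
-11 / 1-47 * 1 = -58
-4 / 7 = -0.57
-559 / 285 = -1.96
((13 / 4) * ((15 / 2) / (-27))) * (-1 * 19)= 1235/72 = 17.15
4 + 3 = 7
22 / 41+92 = 3794/41 = 92.54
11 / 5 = 2.20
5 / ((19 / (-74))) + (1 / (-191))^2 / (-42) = -566914759/29111838 = -19.47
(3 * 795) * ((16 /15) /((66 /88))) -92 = 3300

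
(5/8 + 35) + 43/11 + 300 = 29879/88 = 339.53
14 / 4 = 7/2 = 3.50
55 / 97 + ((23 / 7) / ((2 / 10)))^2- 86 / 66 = 42217781/156849 = 269.16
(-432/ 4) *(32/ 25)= -3456/25 = -138.24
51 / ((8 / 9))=459/8 = 57.38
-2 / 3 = -0.67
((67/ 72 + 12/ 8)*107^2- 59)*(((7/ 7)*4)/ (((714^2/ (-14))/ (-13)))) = 25991251/655452 = 39.65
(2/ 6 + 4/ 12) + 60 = 182/3 = 60.67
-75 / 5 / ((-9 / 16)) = 80/3 = 26.67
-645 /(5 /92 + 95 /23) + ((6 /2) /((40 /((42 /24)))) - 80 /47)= -90156961/579040 = -155.70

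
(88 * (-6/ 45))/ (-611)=176/9165 = 0.02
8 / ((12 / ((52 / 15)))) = 104/45 = 2.31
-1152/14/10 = -288/35 = -8.23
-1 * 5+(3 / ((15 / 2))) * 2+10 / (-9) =-239/45 = -5.31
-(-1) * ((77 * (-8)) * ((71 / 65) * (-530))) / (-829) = -4636016/10777 = -430.18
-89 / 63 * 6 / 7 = -178/147 = -1.21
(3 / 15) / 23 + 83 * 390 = 3722551/115 = 32370.01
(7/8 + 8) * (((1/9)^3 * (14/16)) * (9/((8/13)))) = 0.16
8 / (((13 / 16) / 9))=1152/13 = 88.62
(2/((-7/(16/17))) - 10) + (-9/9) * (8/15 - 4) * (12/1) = 18642/595 = 31.33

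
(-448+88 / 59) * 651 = -17149944/59 = -290677.02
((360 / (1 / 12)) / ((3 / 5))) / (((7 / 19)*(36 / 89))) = 338200/7 = 48314.29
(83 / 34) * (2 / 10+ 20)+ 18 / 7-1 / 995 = 12286221/236810 = 51.88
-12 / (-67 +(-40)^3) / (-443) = -12/28381681 = 0.00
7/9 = 0.78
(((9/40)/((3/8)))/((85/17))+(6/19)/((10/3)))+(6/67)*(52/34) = 190278/541025 = 0.35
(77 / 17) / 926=77/15742 = 0.00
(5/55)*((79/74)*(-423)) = -33417/814 = -41.05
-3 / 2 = -1.50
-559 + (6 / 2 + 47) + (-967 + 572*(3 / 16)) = -5475/4 = -1368.75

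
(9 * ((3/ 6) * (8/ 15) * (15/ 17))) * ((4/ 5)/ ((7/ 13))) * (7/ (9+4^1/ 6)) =5616/2465 = 2.28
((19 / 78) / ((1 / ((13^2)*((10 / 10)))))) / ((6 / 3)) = 247/12 = 20.58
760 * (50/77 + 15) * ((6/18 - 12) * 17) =-77843000/33 = -2358878.79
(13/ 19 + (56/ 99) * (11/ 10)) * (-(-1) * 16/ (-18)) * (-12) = 35744/2565 = 13.94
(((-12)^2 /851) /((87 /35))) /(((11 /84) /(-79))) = -11148480/271469 = -41.07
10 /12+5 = 35/6 = 5.83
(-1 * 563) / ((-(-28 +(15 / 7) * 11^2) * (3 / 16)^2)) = 1008896/14571 = 69.24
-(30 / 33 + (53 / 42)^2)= -48539/19404 = -2.50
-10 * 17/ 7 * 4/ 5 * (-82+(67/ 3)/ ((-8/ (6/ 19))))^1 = 214166/133 = 1610.27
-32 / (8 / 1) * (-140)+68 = 628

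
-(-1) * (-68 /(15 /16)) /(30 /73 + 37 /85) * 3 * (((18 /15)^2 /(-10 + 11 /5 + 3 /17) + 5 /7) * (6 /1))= -810.58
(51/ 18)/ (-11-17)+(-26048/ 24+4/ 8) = -182269/168 = -1084.93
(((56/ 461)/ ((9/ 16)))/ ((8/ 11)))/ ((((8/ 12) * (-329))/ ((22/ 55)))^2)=176/178211075 = 0.00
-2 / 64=-1/32 = -0.03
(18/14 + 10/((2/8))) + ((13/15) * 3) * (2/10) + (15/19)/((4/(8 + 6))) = 296383/6650 = 44.57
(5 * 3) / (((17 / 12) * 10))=18/17 = 1.06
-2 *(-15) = 30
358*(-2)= -716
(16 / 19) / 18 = 8/171 = 0.05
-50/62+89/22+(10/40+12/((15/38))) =231123/6820 = 33.89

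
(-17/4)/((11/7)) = -119/44 = -2.70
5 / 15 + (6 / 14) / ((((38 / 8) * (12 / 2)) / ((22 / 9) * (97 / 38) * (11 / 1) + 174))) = 90563/22743 = 3.98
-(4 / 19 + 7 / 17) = -201/323 = -0.62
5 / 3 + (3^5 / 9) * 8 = 653/3 = 217.67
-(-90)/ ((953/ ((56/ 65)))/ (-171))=-172368/12389 = -13.91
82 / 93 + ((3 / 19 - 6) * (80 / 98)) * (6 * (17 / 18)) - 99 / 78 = -27.41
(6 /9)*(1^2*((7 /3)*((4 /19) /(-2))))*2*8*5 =-13.10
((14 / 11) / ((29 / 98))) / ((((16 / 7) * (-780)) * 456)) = -2401/453847680 = 0.00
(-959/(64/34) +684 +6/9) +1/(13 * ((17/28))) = 3719687/21216 = 175.32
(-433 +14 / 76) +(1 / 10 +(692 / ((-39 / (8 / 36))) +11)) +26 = -13326623/33345 = -399.66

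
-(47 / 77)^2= -2209/5929 = -0.37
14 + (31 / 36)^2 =14.74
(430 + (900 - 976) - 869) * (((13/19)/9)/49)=-6695/8379 = -0.80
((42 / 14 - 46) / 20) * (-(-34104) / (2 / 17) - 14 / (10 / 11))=-62321749/100 = -623217.49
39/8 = 4.88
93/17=5.47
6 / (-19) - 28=-538/19 = -28.32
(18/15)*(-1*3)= -18/5 = -3.60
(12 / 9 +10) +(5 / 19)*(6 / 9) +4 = 884/57 = 15.51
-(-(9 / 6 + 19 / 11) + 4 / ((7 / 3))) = 233/154 = 1.51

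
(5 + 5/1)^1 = 10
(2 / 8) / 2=1/8 = 0.12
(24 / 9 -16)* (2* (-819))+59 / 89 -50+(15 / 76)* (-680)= 36621061/1691 = 21656.45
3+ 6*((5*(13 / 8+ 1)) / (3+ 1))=363/16 = 22.69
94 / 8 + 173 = 739/4 = 184.75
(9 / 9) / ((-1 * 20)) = -1/20 = -0.05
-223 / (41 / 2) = -10.88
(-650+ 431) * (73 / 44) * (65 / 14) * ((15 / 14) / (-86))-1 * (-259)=207678301/741664 = 280.02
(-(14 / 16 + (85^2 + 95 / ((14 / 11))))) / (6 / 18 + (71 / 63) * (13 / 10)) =-18397305/4532 = -4059.42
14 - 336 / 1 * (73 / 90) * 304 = -1242542/15 = -82836.13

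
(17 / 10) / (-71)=-17/710 = -0.02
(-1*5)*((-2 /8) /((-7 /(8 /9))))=-10/63 = -0.16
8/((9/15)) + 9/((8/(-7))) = 131/24 = 5.46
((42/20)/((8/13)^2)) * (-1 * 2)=-3549/320 = -11.09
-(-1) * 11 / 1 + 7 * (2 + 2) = 39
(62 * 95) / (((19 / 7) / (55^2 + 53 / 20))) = 6570000.50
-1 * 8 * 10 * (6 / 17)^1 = -480/17 = -28.24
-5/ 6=-0.83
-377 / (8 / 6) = -1131/4 = -282.75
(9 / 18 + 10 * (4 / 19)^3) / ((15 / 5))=2713/13718 = 0.20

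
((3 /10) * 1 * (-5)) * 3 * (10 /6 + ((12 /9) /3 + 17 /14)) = -419/28 = -14.96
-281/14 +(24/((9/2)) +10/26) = -7837/546 = -14.35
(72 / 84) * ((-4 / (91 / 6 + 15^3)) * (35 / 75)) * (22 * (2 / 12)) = -176/101705 = 0.00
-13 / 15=-0.87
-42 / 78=-7/13 = -0.54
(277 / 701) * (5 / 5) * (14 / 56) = 277/2804 = 0.10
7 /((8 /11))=77/8 = 9.62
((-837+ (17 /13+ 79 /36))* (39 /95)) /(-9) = 390077/10260 = 38.02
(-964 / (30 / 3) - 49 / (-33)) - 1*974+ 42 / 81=-1586569/1485 = -1068.40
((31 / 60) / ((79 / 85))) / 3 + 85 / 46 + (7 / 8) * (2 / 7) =37336/16353 = 2.28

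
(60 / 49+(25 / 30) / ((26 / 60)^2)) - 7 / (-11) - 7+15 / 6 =327695/182182 = 1.80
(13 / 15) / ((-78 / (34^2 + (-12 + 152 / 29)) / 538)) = -8965232/1305 = -6869.91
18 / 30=3/5 = 0.60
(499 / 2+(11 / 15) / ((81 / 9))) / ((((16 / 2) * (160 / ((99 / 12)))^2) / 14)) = 57076789/49152000 = 1.16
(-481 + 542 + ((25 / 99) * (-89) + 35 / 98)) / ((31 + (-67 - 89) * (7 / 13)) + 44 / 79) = -4257389/5742198 = -0.74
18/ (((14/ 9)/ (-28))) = -324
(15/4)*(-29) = -435/4 = -108.75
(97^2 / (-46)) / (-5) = 9409/230 = 40.91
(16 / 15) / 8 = 2/15 = 0.13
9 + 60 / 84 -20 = -72/7 = -10.29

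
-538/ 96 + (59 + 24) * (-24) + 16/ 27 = -862709/432 = -1997.01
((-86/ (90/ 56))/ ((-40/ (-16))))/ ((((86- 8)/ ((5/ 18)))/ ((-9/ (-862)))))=-602/756405 = 0.00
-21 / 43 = -0.49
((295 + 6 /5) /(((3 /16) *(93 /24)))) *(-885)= -11184512/31 = -360790.71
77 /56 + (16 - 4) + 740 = 6027/8 = 753.38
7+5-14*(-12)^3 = 24204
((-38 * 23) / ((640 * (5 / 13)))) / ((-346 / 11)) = 62491/553600 = 0.11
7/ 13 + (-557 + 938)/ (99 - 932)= 0.08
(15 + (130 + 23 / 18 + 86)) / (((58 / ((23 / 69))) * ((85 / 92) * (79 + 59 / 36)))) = 384652/21467685 = 0.02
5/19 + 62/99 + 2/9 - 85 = -83.89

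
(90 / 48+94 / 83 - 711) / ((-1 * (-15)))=-470107/9960 = -47.20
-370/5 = -74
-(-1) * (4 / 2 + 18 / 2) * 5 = 55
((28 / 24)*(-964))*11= -37114/3 = -12371.33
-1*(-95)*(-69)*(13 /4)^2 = -1107795/16 = -69237.19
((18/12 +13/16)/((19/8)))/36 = 37/1368 = 0.03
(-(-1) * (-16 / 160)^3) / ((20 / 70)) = -7/2000 = 0.00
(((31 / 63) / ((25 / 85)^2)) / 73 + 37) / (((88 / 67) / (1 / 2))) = 142811639/10117800 = 14.11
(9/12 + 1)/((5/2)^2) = 7/25 = 0.28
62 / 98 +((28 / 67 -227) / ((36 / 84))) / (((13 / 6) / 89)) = -926833773/42679 = -21716.39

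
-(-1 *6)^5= 7776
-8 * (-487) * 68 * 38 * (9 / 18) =5033632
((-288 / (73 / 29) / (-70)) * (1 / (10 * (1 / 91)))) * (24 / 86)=325728/78475 = 4.15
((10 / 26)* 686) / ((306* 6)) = 1715/11934 = 0.14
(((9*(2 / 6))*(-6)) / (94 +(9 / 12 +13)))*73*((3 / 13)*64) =-1009152/5603 = -180.11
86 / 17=5.06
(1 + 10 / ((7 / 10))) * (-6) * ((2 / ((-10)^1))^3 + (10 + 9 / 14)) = -5974131/6125 = -975.37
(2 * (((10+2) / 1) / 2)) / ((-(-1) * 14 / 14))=12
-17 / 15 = -1.13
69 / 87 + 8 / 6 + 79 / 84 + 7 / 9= 28097/7308 = 3.84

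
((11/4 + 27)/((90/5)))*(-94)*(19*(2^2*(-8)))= 850136/9 = 94459.56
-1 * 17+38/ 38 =-16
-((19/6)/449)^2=-361/7257636 = 0.00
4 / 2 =2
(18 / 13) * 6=108/13 = 8.31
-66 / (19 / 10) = -660/19 = -34.74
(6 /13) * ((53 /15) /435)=106/28275 = 0.00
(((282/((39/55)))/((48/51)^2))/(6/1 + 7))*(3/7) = 2241195/151424 = 14.80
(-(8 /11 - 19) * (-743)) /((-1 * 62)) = 149343/682 = 218.98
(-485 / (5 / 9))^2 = 762129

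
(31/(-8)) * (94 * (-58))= 42253/2 = 21126.50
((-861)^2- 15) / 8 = 370653/4 = 92663.25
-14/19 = -0.74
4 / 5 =0.80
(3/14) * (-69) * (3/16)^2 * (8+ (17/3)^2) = -74727/3584 = -20.85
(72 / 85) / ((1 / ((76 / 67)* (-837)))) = -804.23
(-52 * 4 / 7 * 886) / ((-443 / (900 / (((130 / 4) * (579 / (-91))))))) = -258.65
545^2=297025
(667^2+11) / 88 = 111225/22 = 5055.68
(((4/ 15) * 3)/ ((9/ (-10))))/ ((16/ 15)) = -5/6 = -0.83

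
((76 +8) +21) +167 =272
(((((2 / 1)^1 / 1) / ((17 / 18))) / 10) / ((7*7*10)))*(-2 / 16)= -9/166600 = 0.00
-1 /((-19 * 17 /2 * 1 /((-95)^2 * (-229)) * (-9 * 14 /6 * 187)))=217550/66759 = 3.26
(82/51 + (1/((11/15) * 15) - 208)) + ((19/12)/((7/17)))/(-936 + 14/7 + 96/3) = -265733051/1288056 = -206.31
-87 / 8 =-10.88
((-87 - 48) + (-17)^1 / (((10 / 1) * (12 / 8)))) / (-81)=2042/1215 = 1.68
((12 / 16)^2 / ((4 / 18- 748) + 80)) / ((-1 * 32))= 81/3077120 = 0.00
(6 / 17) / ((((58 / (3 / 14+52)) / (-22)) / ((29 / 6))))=-473/14 = -33.79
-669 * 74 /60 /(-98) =8251/980 = 8.42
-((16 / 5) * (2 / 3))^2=-1024/225 = -4.55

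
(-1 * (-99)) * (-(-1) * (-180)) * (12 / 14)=-106920/7 = -15274.29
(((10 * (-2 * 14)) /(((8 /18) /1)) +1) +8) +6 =-615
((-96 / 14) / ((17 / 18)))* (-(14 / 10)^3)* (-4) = -169344/2125 = -79.69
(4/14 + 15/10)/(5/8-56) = -100/3101 = -0.03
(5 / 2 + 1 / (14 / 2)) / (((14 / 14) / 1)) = 37/14 = 2.64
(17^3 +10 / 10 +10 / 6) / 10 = 14747/30 = 491.57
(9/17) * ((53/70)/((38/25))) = 2385/9044 = 0.26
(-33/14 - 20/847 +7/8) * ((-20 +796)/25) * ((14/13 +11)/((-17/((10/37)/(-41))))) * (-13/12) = 51793829/218432830 = 0.24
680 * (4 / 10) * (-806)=-219232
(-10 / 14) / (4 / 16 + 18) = -20/511 = -0.04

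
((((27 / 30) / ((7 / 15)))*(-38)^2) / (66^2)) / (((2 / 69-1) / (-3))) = 224181/113498 = 1.98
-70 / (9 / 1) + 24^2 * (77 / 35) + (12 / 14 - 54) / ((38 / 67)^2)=124428733/113715 = 1094.22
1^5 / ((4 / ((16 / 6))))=2/3 = 0.67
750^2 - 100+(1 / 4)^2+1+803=9011265/16 = 563204.06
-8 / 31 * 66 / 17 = -528/527 = -1.00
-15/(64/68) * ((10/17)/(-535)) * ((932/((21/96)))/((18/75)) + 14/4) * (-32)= -7457470/749 = -9956.57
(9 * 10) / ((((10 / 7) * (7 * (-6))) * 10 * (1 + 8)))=-1/60 = -0.02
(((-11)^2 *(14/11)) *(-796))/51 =-2403.61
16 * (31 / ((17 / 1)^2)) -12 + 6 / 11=-30958/3179 = -9.74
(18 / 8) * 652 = 1467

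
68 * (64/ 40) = 544/5 = 108.80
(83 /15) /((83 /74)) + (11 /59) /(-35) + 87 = 569494/6195 = 91.93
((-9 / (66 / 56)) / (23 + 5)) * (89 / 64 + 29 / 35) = -14913/24640 = -0.61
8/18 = 4/9 = 0.44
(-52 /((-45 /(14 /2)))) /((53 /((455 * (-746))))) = -24710504/477 = -51803.99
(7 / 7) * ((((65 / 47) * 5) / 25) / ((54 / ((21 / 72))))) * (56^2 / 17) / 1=17836/64719 = 0.28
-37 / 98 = -0.38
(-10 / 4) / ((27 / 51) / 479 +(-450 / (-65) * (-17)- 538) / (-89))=-9421451/27768538 = -0.34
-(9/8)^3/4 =-729/2048 = -0.36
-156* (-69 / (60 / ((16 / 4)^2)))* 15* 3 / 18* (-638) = -4578288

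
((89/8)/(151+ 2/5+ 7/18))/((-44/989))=-3960945/2404336 = -1.65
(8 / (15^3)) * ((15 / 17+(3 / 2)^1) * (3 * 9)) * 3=972/2125 = 0.46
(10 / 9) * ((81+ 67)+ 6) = 1540/9 = 171.11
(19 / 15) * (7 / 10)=133/150 = 0.89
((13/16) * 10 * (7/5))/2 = 91/16 = 5.69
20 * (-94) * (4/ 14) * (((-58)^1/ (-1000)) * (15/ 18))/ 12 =-1363/630 = -2.16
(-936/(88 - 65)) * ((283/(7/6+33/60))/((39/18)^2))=-44012160/30797 = -1429.11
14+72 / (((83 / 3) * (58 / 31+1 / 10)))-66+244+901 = 55496269/50713 = 1094.32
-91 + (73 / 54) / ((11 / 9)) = -5933/66 = -89.89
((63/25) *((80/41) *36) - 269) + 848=154983/205 = 756.01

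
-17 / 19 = -0.89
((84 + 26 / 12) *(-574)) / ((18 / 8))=-593516/27 = -21982.07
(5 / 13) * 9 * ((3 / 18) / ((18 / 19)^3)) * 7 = 240065/50544 = 4.75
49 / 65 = 0.75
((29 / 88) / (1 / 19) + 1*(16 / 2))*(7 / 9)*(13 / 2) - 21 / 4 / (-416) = 11879399/164736 = 72.11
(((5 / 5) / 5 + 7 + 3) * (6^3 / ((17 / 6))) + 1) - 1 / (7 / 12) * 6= 26891/35 = 768.31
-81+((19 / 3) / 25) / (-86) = -522469/6450 = -81.00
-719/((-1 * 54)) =719/54 = 13.31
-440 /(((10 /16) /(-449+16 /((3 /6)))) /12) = 3522816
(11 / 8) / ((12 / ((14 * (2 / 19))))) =77/456 = 0.17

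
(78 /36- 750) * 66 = -49357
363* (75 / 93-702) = -7890531/31 = -254533.26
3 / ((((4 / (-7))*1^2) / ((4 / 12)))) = -7/4 = -1.75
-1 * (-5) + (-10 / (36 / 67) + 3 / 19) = -4601/342 = -13.45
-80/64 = -5/4 = -1.25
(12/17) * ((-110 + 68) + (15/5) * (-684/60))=-4572/85 = -53.79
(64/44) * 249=3984/11 = 362.18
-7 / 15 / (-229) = 7/3435 = 0.00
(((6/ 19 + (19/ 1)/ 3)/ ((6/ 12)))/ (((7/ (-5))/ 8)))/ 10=-3032/399 = -7.60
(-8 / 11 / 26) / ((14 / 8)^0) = -4/143 = -0.03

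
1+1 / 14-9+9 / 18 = -52/7 = -7.43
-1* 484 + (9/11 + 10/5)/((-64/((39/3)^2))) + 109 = -269239/704 = -382.44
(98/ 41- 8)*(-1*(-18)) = -4140/41 = -100.98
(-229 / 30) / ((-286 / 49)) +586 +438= 8797141/8580 = 1025.31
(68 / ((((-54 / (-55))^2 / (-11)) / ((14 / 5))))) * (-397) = 628804330/729 = 862557.38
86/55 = 1.56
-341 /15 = -22.73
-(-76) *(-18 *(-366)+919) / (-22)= -285266/11 = -25933.27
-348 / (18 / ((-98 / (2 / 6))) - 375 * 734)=5684/4495751 = 0.00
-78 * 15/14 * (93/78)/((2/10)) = -6975/14 = -498.21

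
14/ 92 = 7/46 = 0.15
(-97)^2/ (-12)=-9409/12 = -784.08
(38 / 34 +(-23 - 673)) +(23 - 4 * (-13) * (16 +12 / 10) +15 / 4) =76931/340 = 226.27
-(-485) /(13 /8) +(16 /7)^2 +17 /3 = 309.35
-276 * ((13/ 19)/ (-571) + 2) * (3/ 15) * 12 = -14364144/10849 = -1324.01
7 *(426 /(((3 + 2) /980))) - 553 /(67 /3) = 39157965/67 = 584447.24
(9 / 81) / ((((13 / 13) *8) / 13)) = 13/72 = 0.18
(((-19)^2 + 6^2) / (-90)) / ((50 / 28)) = -2779/1125 = -2.47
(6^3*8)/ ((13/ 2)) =3456/13 = 265.85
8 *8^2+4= 516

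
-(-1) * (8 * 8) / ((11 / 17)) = 1088/11 = 98.91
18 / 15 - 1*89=-439/5 = -87.80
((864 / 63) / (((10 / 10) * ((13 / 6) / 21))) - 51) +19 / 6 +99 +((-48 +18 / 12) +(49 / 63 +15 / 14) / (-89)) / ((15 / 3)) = 127402963/728910 = 174.79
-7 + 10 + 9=12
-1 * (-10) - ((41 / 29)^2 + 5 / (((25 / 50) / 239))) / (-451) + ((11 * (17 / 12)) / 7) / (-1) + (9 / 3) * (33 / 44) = 244171693/15930222 = 15.33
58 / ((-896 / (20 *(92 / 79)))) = -3335/2212 = -1.51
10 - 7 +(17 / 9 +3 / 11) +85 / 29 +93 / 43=1266065/123453 = 10.26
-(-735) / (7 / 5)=525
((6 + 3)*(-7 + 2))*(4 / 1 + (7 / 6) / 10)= -741/4 = -185.25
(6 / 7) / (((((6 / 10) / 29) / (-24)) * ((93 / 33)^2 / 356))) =-299808960/6727 = -44568.00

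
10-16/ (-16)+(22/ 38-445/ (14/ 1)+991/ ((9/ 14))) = 3642109/2394 = 1521.35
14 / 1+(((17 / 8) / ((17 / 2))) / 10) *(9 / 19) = 10649/760 = 14.01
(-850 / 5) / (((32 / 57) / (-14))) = 33915/8 = 4239.38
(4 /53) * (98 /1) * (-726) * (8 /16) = -142296/53 = -2684.83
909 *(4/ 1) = 3636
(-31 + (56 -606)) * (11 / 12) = -6391/12 = -532.58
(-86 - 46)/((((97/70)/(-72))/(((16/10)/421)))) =1064448/40837 = 26.07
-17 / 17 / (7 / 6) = -6/7 = -0.86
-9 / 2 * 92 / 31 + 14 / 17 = -6604/527 = -12.53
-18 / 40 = -9/20 = -0.45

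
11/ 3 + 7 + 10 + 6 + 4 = 92/3 = 30.67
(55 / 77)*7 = 5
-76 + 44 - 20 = -52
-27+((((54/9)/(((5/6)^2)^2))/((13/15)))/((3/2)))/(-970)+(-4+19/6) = -131663531/4728750 = -27.84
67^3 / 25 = 300763/25 = 12030.52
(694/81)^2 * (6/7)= 963272/15309 = 62.92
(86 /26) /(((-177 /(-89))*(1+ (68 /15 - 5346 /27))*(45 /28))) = -107156/19928961 = -0.01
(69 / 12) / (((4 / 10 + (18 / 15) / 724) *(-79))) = -20815/114866 = -0.18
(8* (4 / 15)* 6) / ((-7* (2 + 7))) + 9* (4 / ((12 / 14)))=13166/315 = 41.80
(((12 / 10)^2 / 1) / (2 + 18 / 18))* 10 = 24/5 = 4.80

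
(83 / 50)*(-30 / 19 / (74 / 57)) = -747/370 = -2.02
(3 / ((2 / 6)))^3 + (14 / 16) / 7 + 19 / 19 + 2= 5857/8 = 732.12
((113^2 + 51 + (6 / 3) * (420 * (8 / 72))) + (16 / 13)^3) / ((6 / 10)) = 425620340/19773 = 21525.33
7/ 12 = 0.58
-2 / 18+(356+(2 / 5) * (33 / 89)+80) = 1746329/4005 = 436.04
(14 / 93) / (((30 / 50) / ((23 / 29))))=1610/8091 = 0.20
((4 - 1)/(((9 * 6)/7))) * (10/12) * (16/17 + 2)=875/918 = 0.95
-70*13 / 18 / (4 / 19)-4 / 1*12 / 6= -8933/36 = -248.14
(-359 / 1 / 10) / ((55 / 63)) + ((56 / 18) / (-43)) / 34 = -148804943/3618450 = -41.12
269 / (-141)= -269/141 = -1.91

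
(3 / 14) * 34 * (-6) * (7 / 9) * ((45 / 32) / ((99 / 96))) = -46.36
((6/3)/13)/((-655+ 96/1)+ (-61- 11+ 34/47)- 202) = -94/508521 = 0.00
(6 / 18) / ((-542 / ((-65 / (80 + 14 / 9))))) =195/397828 = 0.00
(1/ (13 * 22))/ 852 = 1/243672 = 0.00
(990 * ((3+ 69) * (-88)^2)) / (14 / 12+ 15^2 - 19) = 2664484.25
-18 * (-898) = 16164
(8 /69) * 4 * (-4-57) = -1952/69 = -28.29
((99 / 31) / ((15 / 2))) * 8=528/155 = 3.41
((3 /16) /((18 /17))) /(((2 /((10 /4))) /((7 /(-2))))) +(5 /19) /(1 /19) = 3245/768 = 4.23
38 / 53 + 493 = 26167/53 = 493.72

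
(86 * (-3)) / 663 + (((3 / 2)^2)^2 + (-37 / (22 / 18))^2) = 394103029/427856 = 921.11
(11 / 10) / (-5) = -11/50 = -0.22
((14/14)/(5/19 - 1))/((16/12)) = -57/56 = -1.02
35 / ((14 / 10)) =25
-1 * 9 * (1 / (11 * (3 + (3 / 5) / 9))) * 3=-0.80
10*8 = 80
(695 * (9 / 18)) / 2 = 695/4 = 173.75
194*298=57812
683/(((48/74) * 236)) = 4.46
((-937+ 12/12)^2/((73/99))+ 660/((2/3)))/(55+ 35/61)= 882525369/41245 = 21397.15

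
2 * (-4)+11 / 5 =-29/5 = -5.80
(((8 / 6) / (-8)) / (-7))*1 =1/42 = 0.02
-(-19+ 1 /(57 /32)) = 1051/57 = 18.44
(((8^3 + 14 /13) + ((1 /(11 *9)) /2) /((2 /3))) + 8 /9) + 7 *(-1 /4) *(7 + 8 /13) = 49564/99 = 500.65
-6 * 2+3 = -9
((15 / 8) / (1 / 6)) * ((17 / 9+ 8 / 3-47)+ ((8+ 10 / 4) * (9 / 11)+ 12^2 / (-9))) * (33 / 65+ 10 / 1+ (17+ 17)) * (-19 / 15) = 49325387/1560 = 31618.84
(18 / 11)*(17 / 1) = 306/11 = 27.82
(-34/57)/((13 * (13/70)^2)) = -166600/125229 = -1.33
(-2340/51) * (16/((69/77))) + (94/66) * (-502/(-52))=-270221933/335478 = -805.48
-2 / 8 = -1/4 = -0.25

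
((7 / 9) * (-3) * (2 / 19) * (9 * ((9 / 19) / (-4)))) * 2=0.52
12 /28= 0.43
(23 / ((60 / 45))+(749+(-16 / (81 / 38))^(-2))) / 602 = 40465943/31791104 = 1.27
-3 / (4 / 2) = -3/2 = -1.50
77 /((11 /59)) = 413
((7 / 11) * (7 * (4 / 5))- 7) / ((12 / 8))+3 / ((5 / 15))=369/55 = 6.71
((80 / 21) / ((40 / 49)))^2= 196/9 = 21.78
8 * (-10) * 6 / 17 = -480/17 = -28.24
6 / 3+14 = 16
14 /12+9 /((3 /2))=43/6 = 7.17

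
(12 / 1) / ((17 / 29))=348/17 = 20.47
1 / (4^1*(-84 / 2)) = -1/168 = -0.01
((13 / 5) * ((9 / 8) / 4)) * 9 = 1053/160 = 6.58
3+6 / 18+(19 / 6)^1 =13/2 = 6.50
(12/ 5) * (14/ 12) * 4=56/5 = 11.20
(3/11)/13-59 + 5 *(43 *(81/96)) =560227/4576 = 122.43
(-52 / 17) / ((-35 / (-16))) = -832/595 = -1.40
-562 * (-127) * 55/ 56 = 1962785/28 = 70099.46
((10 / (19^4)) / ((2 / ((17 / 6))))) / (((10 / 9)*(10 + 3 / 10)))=255/26846126 = 0.00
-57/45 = -19/15 = -1.27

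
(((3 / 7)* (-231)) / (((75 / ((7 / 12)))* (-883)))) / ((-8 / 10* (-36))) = 77/2543040 = 0.00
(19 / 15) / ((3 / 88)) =37.16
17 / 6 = 2.83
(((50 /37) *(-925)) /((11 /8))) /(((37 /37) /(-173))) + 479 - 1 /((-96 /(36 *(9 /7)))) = 97175361/616 = 157752.21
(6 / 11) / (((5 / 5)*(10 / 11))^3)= 363/500 = 0.73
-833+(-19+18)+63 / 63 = -833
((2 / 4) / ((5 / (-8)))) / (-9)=4/45 = 0.09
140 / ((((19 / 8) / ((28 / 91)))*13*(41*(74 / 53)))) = 118720/4871087 = 0.02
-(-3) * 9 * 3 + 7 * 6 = 123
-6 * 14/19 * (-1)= 84/19 = 4.42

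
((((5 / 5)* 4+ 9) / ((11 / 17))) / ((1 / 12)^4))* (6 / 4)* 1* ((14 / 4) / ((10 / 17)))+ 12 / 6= 3718202.44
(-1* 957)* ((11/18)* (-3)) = 3509/2 = 1754.50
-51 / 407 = -0.13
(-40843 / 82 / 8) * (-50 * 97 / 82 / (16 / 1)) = 99044275/430336 = 230.16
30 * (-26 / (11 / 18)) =-14040/11 = -1276.36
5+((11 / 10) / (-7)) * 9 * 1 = 251/70 = 3.59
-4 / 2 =-2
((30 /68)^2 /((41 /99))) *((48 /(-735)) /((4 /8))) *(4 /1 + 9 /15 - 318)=11169576/580601 = 19.24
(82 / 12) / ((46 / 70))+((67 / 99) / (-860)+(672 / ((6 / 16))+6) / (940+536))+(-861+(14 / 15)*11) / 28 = -376694903/20071755 = -18.77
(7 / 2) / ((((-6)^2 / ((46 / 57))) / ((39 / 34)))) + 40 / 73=0.64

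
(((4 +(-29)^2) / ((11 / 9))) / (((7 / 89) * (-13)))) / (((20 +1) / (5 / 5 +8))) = -156195/539 = -289.79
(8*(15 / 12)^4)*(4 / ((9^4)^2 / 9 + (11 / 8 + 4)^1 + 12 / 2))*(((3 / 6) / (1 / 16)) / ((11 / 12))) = 60000/420902273 = 0.00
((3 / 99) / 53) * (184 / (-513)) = -184/897237 = 0.00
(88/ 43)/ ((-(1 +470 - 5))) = -44/10019 = 0.00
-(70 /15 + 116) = -362/3 = -120.67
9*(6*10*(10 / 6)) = 900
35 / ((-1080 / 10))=-35/108 = -0.32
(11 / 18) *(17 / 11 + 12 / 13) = 353/234 = 1.51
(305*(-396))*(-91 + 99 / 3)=7005240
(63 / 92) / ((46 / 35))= 2205/4232 = 0.52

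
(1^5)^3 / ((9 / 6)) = 2/3 = 0.67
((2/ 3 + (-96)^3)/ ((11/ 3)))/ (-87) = 2654206/957 = 2773.46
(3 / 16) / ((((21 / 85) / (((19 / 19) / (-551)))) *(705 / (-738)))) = 2091/1450232 = 0.00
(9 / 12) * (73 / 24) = 73/32 = 2.28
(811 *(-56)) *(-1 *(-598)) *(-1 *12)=325905216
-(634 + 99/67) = -42577/67 = -635.48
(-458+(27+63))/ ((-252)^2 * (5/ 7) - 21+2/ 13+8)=-208/25631 = -0.01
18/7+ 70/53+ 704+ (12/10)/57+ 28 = 735.91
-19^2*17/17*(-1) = 361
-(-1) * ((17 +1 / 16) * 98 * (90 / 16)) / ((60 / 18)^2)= 1083537/1280 = 846.51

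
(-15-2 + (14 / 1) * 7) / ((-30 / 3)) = -81/10 = -8.10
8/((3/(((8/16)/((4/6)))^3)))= 9/8 = 1.12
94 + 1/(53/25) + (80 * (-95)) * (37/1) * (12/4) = -44705793/53 = -843505.53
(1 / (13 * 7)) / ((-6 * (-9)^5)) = 1/32240754 = 0.00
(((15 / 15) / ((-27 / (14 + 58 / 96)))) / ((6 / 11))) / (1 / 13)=-100243/7776 = -12.89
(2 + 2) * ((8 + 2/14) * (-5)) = -1140/7 = -162.86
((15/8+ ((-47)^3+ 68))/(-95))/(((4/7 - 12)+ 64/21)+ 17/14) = -498015/3268 = -152.39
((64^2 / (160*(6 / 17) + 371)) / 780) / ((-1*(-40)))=2176/7085325 = 0.00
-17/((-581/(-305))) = -8.92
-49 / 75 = -0.65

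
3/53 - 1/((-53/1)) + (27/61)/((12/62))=15275/6466 = 2.36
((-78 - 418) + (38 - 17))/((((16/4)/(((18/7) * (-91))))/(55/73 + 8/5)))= 9547785/146 = 65395.79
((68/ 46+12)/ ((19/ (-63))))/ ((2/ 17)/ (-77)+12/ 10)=-63911925/1713914 = -37.29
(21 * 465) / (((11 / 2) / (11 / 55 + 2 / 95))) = 82026/209 = 392.47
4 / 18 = 2/9 = 0.22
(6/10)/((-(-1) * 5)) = 3/25 = 0.12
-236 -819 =-1055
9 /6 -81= -159/2 = -79.50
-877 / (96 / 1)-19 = -2701/96 = -28.14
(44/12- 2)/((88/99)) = 15/8 = 1.88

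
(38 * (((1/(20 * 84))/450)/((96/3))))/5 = 19/60480000 = 0.00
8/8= 1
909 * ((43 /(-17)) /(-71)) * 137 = 5354919/1207 = 4436.55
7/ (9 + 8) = 7/17 = 0.41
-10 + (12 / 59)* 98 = 586/59 = 9.93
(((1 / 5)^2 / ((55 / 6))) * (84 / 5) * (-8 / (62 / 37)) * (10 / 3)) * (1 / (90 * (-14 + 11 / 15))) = 8288/8482375 = 0.00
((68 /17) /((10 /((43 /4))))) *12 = 258/5 = 51.60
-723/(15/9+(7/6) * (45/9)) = -482/5 = -96.40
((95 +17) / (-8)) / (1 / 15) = -210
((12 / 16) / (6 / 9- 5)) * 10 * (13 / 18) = -5/4 = -1.25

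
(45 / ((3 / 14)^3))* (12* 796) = 43684480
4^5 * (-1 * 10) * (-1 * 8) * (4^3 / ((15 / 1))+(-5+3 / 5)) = -32768/3 = -10922.67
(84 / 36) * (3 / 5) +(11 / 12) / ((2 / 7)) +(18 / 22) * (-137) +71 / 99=-422791/3960 = -106.77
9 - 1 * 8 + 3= 4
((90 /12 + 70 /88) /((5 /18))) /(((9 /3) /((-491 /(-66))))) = 35843/484 = 74.06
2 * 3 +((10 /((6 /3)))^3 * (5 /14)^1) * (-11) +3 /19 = -128987/266 = -484.91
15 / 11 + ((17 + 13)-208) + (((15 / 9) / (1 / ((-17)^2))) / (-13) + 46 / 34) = -1548557/7293 = -212.33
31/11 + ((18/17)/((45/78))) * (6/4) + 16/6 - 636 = -1760873/2805 = -627.76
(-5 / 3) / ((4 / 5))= -25/12 = -2.08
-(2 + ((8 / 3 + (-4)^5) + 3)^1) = 1016.33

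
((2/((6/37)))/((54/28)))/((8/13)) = 3367/324 = 10.39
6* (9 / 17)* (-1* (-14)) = 756/17 = 44.47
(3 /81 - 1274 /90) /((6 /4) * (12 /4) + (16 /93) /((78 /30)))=-3.09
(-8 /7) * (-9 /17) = 72/119 = 0.61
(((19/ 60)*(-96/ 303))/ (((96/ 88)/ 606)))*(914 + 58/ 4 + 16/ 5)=-3894506/75 = -51926.75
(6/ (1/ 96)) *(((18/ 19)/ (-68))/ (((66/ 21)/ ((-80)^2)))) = -58060800/3553 = -16341.35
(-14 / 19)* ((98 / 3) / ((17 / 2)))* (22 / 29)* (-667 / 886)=694232/429267 = 1.62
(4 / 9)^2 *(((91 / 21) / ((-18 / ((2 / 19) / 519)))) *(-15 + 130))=-23920/21566007 = 0.00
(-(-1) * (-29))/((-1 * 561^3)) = 29/176558481 = 0.00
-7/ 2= -3.50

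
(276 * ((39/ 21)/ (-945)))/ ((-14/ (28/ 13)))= 0.08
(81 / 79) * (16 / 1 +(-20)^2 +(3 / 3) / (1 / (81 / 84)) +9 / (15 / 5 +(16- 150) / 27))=49569651/117236 = 422.82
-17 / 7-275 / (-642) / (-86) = -2.43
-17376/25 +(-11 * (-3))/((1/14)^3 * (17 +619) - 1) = -9723102/13175 = -738.00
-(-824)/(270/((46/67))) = 18952/9045 = 2.10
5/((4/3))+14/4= 29/4 = 7.25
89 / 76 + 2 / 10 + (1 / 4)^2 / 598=1246327/908960 = 1.37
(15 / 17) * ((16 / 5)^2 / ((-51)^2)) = 256/73695 = 0.00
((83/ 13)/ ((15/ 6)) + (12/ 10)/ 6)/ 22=179/1430 = 0.13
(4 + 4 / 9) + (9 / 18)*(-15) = -3.06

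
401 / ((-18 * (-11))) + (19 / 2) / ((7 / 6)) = 14093/1386 = 10.17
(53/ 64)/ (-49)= -53/3136 = -0.02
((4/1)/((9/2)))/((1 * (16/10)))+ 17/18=3/2 = 1.50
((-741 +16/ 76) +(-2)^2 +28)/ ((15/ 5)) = -4489/19 = -236.26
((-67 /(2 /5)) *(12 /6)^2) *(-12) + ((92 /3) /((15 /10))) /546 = 19754372/2457 = 8040.04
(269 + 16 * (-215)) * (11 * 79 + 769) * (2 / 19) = -10388196/19 = -546747.16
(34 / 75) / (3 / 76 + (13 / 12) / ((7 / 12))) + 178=13488238/75675 = 178.24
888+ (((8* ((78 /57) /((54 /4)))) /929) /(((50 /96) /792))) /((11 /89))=396591272/441275 = 898.74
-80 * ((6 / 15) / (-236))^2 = -4/17405 = 0.00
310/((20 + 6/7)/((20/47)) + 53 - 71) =21700/2171 = 10.00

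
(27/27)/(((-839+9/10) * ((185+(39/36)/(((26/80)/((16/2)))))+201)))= -15/5187839 = 0.00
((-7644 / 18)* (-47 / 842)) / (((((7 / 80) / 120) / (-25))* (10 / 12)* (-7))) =58656000/421 = 139325.42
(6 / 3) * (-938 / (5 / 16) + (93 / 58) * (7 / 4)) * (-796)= 692241599/145 = 4774079.99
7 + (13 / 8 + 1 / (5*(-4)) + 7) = 623/40 = 15.58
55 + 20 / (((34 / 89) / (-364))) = -323025/17 = -19001.47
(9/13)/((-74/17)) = -153/962 = -0.16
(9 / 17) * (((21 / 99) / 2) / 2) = 21/748 = 0.03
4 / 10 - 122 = -608/5 = -121.60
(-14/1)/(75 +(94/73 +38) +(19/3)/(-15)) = -22995/187024 = -0.12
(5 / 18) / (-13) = -5/234 = -0.02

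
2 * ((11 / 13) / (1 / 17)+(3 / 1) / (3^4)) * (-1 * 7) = -70868/351 = -201.90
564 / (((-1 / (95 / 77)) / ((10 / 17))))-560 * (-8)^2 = -47450360/1309 = -36249.32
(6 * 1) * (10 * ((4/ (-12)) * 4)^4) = 5120/27 = 189.63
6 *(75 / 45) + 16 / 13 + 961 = 12639/13 = 972.23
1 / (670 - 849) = -1/179 = -0.01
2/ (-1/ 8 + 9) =16/71 = 0.23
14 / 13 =1.08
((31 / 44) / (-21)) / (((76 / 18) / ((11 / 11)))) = -93/11704 = -0.01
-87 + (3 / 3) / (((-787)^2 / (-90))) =-53885193/619369 = -87.00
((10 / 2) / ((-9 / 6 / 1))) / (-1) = 10/3 = 3.33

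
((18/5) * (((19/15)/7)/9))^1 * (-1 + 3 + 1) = 38/175 = 0.22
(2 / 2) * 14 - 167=-153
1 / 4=0.25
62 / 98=31/49 = 0.63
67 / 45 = 1.49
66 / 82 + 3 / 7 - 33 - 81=-32364/287 = -112.77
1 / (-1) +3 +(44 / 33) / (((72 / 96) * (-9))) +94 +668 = 61868/81 = 763.80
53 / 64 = 0.83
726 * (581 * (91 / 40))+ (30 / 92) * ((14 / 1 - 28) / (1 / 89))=441233079/460 = 959202.35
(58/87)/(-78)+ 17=1988/117 = 16.99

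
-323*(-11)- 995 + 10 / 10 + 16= 2575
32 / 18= 16/9 = 1.78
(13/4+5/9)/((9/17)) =2329/324 = 7.19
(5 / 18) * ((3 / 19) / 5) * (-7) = -7/114 = -0.06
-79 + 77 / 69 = -5374/69 = -77.88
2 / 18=1/9 = 0.11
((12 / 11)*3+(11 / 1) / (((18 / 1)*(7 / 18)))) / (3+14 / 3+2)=1119/2233 = 0.50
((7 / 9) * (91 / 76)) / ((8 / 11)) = 7007/5472 = 1.28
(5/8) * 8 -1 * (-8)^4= -4091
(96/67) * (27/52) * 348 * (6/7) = 1353024/6097 = 221.92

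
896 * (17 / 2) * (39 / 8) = 37128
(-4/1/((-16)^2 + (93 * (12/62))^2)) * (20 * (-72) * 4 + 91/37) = 213029/5365 = 39.71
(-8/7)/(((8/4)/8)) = -32/7 = -4.57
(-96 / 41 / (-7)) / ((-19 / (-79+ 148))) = -6624/5453 = -1.21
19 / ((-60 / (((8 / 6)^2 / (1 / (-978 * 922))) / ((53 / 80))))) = 365495552/477 = 766238.05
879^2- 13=772628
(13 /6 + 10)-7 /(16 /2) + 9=487/24 = 20.29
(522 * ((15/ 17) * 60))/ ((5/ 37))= 3476520/17 = 204501.18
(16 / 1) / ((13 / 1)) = 16/13 = 1.23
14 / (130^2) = 7/8450 = 0.00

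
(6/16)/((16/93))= 279/128 = 2.18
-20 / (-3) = 20/3 = 6.67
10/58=5/29 = 0.17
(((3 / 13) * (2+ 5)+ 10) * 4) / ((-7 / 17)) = -10268/91 = -112.84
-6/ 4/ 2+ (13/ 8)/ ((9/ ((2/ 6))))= -149/216 = -0.69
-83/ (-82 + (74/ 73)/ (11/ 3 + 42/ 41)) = 3496043/3444820 = 1.01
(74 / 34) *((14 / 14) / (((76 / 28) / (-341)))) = -88319/323 = -273.43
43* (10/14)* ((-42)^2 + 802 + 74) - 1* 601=563393/7 = 80484.71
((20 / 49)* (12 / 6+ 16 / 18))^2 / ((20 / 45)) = 67600/21609 = 3.13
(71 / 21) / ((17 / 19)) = 1349/357 = 3.78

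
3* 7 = 21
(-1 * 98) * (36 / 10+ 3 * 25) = -38514/5 = -7702.80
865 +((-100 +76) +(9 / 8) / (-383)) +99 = 2880151/3064 = 940.00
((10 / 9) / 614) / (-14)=-5/38682 = 0.00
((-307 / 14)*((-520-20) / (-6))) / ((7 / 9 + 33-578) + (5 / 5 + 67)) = 124335/30002 = 4.14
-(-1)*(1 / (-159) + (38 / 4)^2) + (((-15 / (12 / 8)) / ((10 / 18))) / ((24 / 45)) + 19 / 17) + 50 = 107.61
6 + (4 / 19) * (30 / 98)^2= 274614/45619 = 6.02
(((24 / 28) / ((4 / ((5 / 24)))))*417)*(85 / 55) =35445/1232 = 28.77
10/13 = 0.77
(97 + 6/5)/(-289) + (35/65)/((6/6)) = 0.20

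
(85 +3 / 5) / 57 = 428/285 = 1.50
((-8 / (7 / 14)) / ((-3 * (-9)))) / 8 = -2/27 = -0.07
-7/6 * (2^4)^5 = -3670016/3 = -1223338.67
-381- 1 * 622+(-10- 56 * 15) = -1853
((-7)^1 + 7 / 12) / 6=-77/72 = -1.07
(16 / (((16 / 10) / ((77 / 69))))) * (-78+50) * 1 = -21560/69 = -312.46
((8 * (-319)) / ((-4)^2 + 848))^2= 101761/11664 = 8.72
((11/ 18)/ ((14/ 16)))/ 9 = 44/567 = 0.08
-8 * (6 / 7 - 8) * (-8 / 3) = -3200/21 = -152.38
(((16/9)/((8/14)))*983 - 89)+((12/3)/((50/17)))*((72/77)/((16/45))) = 10300748/3465 = 2972.80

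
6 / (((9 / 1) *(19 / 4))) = 8/57 = 0.14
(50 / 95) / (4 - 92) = -5/836 = -0.01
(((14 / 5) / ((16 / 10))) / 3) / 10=7/120 = 0.06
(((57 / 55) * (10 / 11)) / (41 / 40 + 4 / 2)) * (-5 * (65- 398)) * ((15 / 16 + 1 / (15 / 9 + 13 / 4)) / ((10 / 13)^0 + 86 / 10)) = 851772375/13821104 = 61.63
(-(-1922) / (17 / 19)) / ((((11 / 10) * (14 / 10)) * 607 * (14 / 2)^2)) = 1825900/38933587 = 0.05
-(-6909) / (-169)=-6909/169 = -40.88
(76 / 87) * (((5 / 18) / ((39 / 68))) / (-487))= -12920/14871519 = 0.00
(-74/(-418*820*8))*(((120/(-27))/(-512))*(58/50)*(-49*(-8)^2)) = -52577/61696800 = 0.00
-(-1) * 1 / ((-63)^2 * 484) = 1/1920996 = 0.00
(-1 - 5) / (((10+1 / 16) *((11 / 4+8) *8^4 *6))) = -1/443072 = 0.00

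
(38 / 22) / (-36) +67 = 26513/396 = 66.95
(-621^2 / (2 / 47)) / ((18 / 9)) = -18125127/4 = -4531281.75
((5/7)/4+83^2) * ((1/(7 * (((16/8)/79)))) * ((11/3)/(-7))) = -55875831/2744 = -20362.91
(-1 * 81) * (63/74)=-68.96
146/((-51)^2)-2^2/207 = 734/19941 = 0.04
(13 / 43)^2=169/1849 = 0.09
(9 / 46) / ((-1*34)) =-9/1564 = -0.01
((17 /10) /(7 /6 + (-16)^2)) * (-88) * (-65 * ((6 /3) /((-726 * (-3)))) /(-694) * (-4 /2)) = 1768/17668893 = 0.00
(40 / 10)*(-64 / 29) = -256/29 = -8.83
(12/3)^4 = 256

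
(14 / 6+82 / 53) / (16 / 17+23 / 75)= 262225/84323 = 3.11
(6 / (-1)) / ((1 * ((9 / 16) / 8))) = -256/3 = -85.33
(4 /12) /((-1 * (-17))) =1/51 = 0.02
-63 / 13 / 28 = -9/52 = -0.17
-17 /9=-1.89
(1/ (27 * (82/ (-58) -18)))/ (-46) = 29/699246 = 0.00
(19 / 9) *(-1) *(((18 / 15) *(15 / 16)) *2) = -19/4 = -4.75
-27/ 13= -2.08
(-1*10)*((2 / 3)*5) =-100/3 = -33.33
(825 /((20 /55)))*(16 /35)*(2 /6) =345.71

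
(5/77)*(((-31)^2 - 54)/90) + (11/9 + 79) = 12455/154 = 80.88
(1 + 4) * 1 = 5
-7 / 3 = -2.33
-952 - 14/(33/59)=-32242/33 = -977.03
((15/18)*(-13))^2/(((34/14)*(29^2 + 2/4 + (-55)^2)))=29575/2366298 = 0.01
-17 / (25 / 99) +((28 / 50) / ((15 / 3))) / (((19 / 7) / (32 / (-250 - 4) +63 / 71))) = -57640411/856615 = -67.29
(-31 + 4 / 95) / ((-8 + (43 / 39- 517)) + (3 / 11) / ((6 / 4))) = 1261689/21344030 = 0.06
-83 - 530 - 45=-658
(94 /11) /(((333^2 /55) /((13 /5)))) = 1222/110889 = 0.01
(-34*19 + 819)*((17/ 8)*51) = 149991/8 = 18748.88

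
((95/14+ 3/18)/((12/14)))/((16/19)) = 1387/144 = 9.63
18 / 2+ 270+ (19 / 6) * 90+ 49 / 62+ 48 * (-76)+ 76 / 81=-15479167/5022 = -3082.27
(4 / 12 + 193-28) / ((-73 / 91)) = -45136/219 = -206.10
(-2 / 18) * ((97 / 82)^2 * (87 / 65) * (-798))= 36290513/218530 = 166.07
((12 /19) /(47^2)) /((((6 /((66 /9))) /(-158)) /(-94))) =13904/2679 = 5.19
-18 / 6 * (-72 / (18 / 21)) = 252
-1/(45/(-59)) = 59/45 = 1.31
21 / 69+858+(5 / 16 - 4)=314499/368 = 854.62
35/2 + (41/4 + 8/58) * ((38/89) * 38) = 186.04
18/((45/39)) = 78/5 = 15.60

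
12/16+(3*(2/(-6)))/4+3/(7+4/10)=67/74 = 0.91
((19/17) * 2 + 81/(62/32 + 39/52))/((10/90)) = 212994/731 = 291.37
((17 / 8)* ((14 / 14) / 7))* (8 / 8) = 17/56 = 0.30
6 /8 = 3/4 = 0.75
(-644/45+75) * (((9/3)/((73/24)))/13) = 21848/4745 = 4.60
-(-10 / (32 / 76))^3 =857375/64 = 13396.48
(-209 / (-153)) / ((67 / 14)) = 2926/10251 = 0.29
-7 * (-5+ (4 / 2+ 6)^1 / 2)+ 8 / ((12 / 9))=13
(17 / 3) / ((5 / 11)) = 187/15 = 12.47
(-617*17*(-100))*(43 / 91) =45102700/91 = 495634.07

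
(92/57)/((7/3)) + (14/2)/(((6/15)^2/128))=744892/133 = 5600.69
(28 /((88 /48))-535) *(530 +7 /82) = -248500839/902 = -275499.82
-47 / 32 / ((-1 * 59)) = 47/1888 = 0.02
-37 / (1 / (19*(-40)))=28120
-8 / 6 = -4/3 = -1.33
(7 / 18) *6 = 7/3 = 2.33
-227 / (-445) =227/445 = 0.51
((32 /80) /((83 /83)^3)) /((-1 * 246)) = -1/615 = 0.00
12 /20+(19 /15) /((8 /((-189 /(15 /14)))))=-2733/100 = -27.33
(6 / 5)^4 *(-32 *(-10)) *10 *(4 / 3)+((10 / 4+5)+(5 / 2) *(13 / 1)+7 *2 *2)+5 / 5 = 222909/25 = 8916.36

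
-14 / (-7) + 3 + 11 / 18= 101/18 = 5.61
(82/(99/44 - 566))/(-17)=8/935 = 0.01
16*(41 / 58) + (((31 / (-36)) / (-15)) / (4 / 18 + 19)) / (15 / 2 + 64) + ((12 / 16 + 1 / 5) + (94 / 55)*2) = 674897461/43045860 = 15.68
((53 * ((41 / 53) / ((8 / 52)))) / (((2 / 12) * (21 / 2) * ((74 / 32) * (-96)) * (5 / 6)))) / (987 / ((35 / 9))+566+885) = -533/1103858 = 0.00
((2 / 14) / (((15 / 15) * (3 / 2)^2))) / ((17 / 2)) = 8/1071 = 0.01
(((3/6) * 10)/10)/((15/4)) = 2/15 = 0.13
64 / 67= 0.96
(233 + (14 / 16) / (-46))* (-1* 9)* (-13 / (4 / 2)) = 10031229/736 = 13629.39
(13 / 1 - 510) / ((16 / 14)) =-3479/8 = -434.88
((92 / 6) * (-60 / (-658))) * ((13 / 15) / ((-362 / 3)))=-598/59549 = -0.01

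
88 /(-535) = -0.16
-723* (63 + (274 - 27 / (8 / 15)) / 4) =-2749569/32 = -85924.03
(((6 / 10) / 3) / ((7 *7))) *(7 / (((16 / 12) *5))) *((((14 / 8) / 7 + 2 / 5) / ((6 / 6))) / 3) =13/14000 = 0.00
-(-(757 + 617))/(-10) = -687/5 = -137.40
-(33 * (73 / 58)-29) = -727/58 = -12.53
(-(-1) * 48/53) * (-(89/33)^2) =-126736/19239 = -6.59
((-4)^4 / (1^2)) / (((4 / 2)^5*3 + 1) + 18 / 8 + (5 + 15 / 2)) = 2.29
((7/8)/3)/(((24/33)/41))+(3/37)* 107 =178441/7104 = 25.12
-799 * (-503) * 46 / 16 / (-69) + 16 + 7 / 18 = -1204511/72 = -16729.32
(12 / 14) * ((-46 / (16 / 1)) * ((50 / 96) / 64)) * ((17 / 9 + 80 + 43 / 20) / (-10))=49703/294912 = 0.17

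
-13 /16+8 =115/16 = 7.19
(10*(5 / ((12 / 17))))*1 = 425/6 = 70.83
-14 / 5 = -2.80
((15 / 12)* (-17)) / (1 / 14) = -297.50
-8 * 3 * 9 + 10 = -206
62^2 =3844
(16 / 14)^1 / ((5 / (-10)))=-16/7 = -2.29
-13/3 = -4.33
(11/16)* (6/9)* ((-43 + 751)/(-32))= -649/64 = -10.14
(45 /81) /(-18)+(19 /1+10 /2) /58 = 1799/4698 = 0.38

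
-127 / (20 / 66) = -4191/10 = -419.10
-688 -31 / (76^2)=-688.01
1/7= 0.14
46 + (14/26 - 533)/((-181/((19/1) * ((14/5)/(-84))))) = 1557811/35295 = 44.14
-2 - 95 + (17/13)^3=-208196/2197 = -94.76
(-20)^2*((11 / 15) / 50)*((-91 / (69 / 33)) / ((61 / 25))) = -440440/4209 = -104.64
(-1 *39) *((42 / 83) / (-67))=1638/5561 = 0.29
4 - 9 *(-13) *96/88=1448/11 = 131.64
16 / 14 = 8/7 = 1.14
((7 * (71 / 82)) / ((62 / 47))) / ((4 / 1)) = 1.15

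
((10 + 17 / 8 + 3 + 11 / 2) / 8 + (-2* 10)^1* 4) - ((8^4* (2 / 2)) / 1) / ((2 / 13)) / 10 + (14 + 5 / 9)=-7848767/2880 = -2725.27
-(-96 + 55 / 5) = 85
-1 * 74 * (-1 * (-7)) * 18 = -9324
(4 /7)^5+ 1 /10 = 27047/168070 = 0.16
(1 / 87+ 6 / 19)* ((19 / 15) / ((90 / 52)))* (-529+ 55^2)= 11702912/19575 = 597.85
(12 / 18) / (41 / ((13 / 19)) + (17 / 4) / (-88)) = 9152/821961 = 0.01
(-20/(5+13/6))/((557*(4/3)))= -90/23951 = 0.00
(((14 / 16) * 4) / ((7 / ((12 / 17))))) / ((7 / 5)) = 30/119 = 0.25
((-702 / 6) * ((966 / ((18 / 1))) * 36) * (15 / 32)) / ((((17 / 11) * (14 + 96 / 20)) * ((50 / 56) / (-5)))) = 65270205/3196 = 20422.47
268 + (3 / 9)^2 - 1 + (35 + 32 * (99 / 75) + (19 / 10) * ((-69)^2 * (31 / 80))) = 27717389/7200 = 3849.64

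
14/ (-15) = -14/15 = -0.93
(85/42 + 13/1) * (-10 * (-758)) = 2391490/21 = 113880.48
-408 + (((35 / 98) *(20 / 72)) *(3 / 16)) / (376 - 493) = -64157209/157248 = -408.00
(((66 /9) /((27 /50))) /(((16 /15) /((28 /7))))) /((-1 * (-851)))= 1375/22977 = 0.06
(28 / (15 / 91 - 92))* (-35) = 89180/8357 = 10.67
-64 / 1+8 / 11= -696/11 = -63.27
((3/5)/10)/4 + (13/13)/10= 23/200 = 0.12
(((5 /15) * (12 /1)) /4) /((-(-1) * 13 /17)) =17/13 = 1.31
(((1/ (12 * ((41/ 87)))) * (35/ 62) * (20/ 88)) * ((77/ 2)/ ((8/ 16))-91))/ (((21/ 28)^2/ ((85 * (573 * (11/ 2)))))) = -151258.43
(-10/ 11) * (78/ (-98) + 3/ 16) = 2385/4312 = 0.55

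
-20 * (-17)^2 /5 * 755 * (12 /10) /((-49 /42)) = 6284016/7 = 897716.57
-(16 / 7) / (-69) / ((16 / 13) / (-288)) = -1248/161 = -7.75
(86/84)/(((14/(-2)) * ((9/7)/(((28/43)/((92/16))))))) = -8/621 = -0.01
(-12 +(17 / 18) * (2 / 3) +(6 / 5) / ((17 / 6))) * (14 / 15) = -10.22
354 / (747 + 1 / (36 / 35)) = 12744/26927 = 0.47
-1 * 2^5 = -32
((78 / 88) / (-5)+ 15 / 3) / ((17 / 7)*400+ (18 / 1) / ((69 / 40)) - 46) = 170821/33148280 = 0.01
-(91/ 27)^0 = -1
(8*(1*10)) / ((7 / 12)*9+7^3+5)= 320/1413 = 0.23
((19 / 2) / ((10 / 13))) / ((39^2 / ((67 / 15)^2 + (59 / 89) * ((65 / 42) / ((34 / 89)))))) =46063391/250614000 = 0.18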